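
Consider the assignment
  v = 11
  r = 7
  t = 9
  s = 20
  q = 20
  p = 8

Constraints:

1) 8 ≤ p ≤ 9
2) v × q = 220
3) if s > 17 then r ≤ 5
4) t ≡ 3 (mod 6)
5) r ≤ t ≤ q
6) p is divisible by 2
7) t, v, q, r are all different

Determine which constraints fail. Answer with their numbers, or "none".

1) p = 8 lies in [8, 9]  ✔
2) v × q = 11 × 20 = 220  ✔
3) s = 20 > 17, so we need r ≤ 5; but r = 7 > 5  ✘
4) 9 mod 6 = 3  ✔
5) values 7 ≤ 9 ≤ 20  ✔
6) 8 / 2 = 4, so 2 divides 8  ✔
7) values 9, 11, 20, 7 are pairwise distinct  ✔

No — constraint 3 is not satisfied.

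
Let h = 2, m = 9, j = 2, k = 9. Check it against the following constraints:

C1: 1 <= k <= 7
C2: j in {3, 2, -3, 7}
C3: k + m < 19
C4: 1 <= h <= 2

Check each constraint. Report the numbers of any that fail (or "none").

Constraint 1 does not hold.

C1: k = 9 is outside [1, 7]  fails
C2: j = 2 is in {3, 2, -3, 7}  holds
C3: k + m = 9 + 9 = 18; 18 < 19  holds
C4: h = 2 lies in [1, 2]  holds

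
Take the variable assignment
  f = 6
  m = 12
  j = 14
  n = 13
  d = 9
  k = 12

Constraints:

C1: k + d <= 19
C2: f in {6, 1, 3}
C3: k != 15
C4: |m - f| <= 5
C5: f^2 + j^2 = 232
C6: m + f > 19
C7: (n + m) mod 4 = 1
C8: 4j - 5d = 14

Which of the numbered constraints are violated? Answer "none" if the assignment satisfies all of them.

C1: k + d = 12 + 9 = 21; 21 > 19, bound 19 not met  ✘
C2: f = 6 is in {6, 1, 3}  ✔
C3: k = 12, and 12 ≠ 15  ✔
C4: |12 - 6| = 6; 6 > 5, exceeds bound 5  ✘
C5: f^2 + j^2 = 6^2 + 14^2 = 36 + 196 = 232  ✔
C6: m + f = 12 + 6 = 18; 18 ≤ 19, bound 19 not met  ✘
C7: n + m = 25; 25 mod 4 = 1  ✔
C8: 4j - 5d = 4(14) - 5(9) = 11, not 14  ✘

Constraints 1, 4, 6, 8 are violated.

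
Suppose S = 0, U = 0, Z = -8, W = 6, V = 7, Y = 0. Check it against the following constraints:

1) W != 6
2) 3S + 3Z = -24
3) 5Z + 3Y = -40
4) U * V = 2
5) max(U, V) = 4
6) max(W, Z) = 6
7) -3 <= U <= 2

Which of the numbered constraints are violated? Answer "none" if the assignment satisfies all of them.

1) W = 6, but 6 is required to differ — violated.
2) 3S + 3Z = 3(0) + 3(-8) = -24 — OK.
3) 5Z + 3Y = 5(-8) + 3(0) = -40 — OK.
4) U * V = 0 * 7 = 0, not 2 — violated.
5) max(0, 7) = 7, not 4 — violated.
6) max(6, -8) = 6 — OK.
7) U = 0 lies in [-3, 2] — OK.

Constraints 1, 4, 5 are violated.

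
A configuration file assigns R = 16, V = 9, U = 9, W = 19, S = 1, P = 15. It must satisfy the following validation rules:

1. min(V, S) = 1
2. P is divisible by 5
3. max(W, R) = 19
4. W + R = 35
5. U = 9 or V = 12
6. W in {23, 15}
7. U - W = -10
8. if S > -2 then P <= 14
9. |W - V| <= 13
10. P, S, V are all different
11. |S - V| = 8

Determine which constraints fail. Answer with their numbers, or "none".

1. min(9, 1) = 1  ✓
2. 15 / 5 = 3, so 5 divides 15  ✓
3. max(19, 16) = 19  ✓
4. W + R = 19 + 16 = 35  ✓
5. U = 9 = 9 (first disjunct)  ✓
6. W = 19 is not in {23, 15}  ✗
7. U - W = 9 - 19 = -10  ✓
8. S = 1 > -2, so we need P ≤ 14; but P = 15 > 14  ✗
9. |19 - 9| = 10; 10 ≤ 13  ✓
10. values 15, 1, 9 are pairwise distinct  ✓
11. |1 - 9| = 8  ✓

Constraints 6, 8 do not hold.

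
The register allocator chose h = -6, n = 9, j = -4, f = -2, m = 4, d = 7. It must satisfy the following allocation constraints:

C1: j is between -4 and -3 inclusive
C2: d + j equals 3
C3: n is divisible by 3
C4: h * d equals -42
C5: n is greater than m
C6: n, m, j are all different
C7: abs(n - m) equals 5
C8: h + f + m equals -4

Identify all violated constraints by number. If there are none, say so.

C1: j = -4 lies in [-4, -3]  true
C2: d + j = 7 + (-4) = 3  true
C3: 9 / 3 = 3, so 3 divides 9  true
C4: h * d = -6 * 7 = -42  true
C5: n = 9, m = 4; 9 > 4  true
C6: values 9, 4, -4 are pairwise distinct  true
C7: abs(9 - 4) = 5  true
C8: h + f + m = -6 + (-2) + 4 = -4  true

No violations.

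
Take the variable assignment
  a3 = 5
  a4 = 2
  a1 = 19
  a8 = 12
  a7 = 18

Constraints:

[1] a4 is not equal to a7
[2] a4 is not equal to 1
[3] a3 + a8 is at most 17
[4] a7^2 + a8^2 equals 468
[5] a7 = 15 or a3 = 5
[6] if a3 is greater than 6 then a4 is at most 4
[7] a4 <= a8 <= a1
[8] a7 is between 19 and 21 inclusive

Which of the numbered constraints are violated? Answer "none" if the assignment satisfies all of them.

No — constraint 8 is not satisfied.

[1] a4 = 2, a7 = 18; distinct — satisfied.
[2] a4 = 2, and 2 ≠ 1 — satisfied.
[3] a3 + a8 = 5 + 12 = 17; 17 ≤ 17 — satisfied.
[4] a7^2 + a8^2 = 18^2 + 12^2 = 324 + 144 = 468 — satisfied.
[5] a7 = 18 ≠ 15, but a3 = 5 = 5 (second disjunct) — satisfied.
[6] a3 = 5, not > 6; antecedent false, conditional vacuously true — satisfied.
[7] values 2 <= 12 <= 19 — satisfied.
[8] a7 = 18 is outside [19, 21] — violated.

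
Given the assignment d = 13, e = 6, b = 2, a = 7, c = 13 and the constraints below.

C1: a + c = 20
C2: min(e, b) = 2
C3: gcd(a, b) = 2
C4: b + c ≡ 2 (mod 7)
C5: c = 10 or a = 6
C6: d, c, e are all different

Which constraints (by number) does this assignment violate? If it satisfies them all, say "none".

Constraints 3, 4, 5, and 6 do not hold.

C1: a + c = 7 + 13 = 20  holds
C2: min(6, 2) = 2  holds
C3: gcd(7, 2) = 1, not 2  fails
C4: b + c = 15; 15 mod 7 = 1, not 2  fails
C5: c = 13 ≠ 10 and a = 7 ≠ 6; both disjuncts false  fails
C6: d = c = 13, not all different  fails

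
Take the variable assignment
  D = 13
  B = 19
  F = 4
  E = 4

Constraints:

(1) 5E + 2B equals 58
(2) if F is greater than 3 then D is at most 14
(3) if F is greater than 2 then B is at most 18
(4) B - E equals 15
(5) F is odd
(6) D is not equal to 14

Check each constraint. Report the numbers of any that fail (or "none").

(1) 5E + 2B = 5(4) + 2(19) = 58  ✓
(2) F = 4 > 3, so we need D ≤ 14; D = 13 ≤ 14  ✓
(3) F = 4 > 2, so we need B ≤ 18; but B = 19 > 18  ✗
(4) B - E = 19 - 4 = 15  ✓
(5) F = 4 is even  ✗
(6) D = 13, and 13 ≠ 14  ✓

The assignment fails constraints 3 and 5.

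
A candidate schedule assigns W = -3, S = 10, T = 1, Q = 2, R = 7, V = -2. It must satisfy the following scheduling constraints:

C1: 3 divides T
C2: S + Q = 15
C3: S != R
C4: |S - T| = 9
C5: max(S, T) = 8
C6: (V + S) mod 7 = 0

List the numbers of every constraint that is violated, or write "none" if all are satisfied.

C1: 1 = 3*0 + 1, so 3 does not divide 1 — violated.
C2: S + Q = 10 + 2 = 12, not 15 — violated.
C3: S = 10, R = 7; distinct — OK.
C4: |10 - 1| = 9 — OK.
C5: max(10, 1) = 10, not 8 — violated.
C6: V + S = 8; 8 mod 7 = 1, not 0 — violated.

Constraints 1, 2, 5, 6 are violated.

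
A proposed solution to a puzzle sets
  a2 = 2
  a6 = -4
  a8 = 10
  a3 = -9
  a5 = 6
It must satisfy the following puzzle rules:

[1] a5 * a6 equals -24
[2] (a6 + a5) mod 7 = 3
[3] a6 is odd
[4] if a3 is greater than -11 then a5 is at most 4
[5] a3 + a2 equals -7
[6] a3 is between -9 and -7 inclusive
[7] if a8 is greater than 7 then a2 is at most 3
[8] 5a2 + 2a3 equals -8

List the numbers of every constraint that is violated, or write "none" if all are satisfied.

[1] a5 * a6 = 6 * (-4) = -24 — holds.
[2] a6 + a5 = 2; 2 mod 7 = 2, not 3 — fails.
[3] a6 = -4 is even — fails.
[4] a3 = -9 > -11, so we need a5 ≤ 4; but a5 = 6 > 4 — fails.
[5] a3 + a2 = -9 + 2 = -7 — holds.
[6] a3 = -9 lies in [-9, -7] — holds.
[7] a8 = 10 > 7, so we need a2 ≤ 3; a2 = 2 ≤ 3 — holds.
[8] 5a2 + 2a3 = 5(2) + 2(-9) = -8 — holds.

The assignment fails constraints 2, 3, and 4.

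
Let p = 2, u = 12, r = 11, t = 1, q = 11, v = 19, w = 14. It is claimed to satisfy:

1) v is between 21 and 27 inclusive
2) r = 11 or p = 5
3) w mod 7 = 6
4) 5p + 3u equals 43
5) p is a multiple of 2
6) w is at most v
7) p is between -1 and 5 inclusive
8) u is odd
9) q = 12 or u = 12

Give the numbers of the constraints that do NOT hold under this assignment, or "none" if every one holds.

The assignment fails constraints 1, 3, 4, and 8.

1) v = 19 is outside [21, 27] — does not hold.
2) r = 11 = 11 (first disjunct) — holds.
3) 14 mod 7 = 0, not 6 — does not hold.
4) 5p + 3u = 5(2) + 3(12) = 46, not 43 — does not hold.
5) 2 / 2 = 1, so 2 divides 2 — holds.
6) w = 14, v = 19; 14 ≤ 19 — holds.
7) p = 2 lies in [-1, 5] — holds.
8) u = 12 is even — does not hold.
9) q = 11 ≠ 12, but u = 12 = 12 (second disjunct) — holds.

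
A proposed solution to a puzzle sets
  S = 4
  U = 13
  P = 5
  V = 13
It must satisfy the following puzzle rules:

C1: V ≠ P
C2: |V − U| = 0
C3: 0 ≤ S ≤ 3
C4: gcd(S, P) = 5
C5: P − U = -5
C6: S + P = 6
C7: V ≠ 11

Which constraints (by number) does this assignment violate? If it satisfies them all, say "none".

C1: V = 13, P = 5; distinct  ✓
C2: |13 − 13| = 0  ✓
C3: S = 4 is outside [0, 3]  ✗
C4: gcd(4, 5) = 1, not 5  ✗
C5: P − U = 5 − 13 = -8, not -5  ✗
C6: S + P = 4 + 5 = 9, not 6  ✗
C7: V = 13, and 13 ≠ 11  ✓

The assignment fails constraints 3, 4, 5, and 6.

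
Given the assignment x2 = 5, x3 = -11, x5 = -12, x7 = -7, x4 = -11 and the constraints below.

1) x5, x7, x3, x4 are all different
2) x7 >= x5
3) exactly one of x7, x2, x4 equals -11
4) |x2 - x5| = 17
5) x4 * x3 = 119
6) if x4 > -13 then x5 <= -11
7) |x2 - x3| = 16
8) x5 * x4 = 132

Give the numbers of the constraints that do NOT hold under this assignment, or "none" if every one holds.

1) x3 = x4 = -11, not all different — does not hold.
2) x7 = -7, x5 = -12; -7 ≥ -12 — holds.
3) x7=-7, x2=5, x4=-11; 1 of them equals -11 — holds.
4) |5 - (-12)| = 17 — holds.
5) x4 * x3 = -11 * (-11) = 121, not 119 — does not hold.
6) x4 = -11 > -13, so we need x5 ≤ -11; x5 = -12 ≤ -11 — holds.
7) |5 - (-11)| = 16 — holds.
8) x5 * x4 = -12 * (-11) = 132 — holds.

Violated: 1, 5.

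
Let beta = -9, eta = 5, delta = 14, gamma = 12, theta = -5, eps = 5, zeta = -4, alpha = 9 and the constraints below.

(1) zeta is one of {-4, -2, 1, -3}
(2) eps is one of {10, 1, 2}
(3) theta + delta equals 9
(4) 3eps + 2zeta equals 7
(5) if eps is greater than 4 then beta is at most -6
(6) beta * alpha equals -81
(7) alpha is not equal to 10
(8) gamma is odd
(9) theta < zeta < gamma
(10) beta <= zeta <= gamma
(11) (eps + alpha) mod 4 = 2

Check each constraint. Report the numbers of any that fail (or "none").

Violated: 2, 8.

(1) zeta = -4 is in {-4, -2, 1, -3} — satisfied.
(2) eps = 5 is not in {10, 1, 2} — violated.
(3) theta + delta = -5 + 14 = 9 — satisfied.
(4) 3eps + 2zeta = 3(5) + 2(-4) = 7 — satisfied.
(5) eps = 5 > 4, so we need beta ≤ -6; beta = -9 ≤ -6 — satisfied.
(6) beta * alpha = -9 * 9 = -81 — satisfied.
(7) alpha = 9, and 9 ≠ 10 — satisfied.
(8) gamma = 12 is even — violated.
(9) values -5 < -4 < 12 — satisfied.
(10) values -9 <= -4 <= 12 — satisfied.
(11) eps + alpha = 14; 14 mod 4 = 2 — satisfied.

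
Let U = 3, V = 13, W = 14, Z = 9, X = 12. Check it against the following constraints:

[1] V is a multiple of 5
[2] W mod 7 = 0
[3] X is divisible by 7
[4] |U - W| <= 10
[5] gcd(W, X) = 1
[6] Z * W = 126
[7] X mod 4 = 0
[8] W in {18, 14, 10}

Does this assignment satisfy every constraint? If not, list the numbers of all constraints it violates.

Violated: 1, 3, 4, 5.

[1] 13 = 5*2 + 3, so 5 does not divide 13  no
[2] 14 mod 7 = 0  yes
[3] 12 = 7*1 + 5, so 7 does not divide 12  no
[4] |3 - 14| = 11; 11 > 10, exceeds bound 10  no
[5] gcd(14, 12) = 2, not 1  no
[6] Z * W = 9 * 14 = 126  yes
[7] 12 mod 4 = 0  yes
[8] W = 14 is in {18, 14, 10}  yes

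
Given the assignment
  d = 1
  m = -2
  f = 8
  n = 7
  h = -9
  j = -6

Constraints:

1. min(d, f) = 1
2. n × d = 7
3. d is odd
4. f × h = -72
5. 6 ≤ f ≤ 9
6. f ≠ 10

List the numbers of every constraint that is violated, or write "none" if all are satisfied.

1. min(1, 8) = 1 — OK.
2. n × d = 7 × 1 = 7 — OK.
3. d = 1 is odd — OK.
4. f × h = 8 × (-9) = -72 — OK.
5. f = 8 lies in [6, 9] — OK.
6. f = 8, and 8 ≠ 10 — OK.

No violations.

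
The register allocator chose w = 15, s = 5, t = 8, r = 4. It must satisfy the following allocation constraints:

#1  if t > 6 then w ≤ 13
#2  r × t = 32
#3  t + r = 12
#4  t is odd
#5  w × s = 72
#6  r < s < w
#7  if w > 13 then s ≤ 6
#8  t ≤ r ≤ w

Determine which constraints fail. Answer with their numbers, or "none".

#1 t = 8 > 6, so we need w ≤ 13; but w = 15 > 13  ✗
#2 r × t = 4 × 8 = 32  ✓
#3 t + r = 8 + 4 = 12  ✓
#4 t = 8 is even  ✗
#5 w × s = 15 × 5 = 75, not 72  ✗
#6 values 4 < 5 < 15  ✓
#7 w = 15 > 13, so we need s ≤ 6; s = 5 ≤ 6  ✓
#8 values 8, 4, 15; t = 8 is not ≤ r = 4  ✗

Constraints 1, 4, 5, and 8 are violated.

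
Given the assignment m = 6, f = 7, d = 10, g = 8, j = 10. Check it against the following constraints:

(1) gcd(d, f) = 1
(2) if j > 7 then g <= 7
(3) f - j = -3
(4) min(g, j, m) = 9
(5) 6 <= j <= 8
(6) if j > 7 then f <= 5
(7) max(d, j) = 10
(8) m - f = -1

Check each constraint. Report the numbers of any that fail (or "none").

Constraints 2, 4, 5, 6 are violated.

(1) gcd(10, 7) = 1  OK
(2) j = 10 > 7, so we need g ≤ 7; but g = 8 > 7  FAIL
(3) f - j = 7 - 10 = -3  OK
(4) min(8, 10, 6) = 6, not 9  FAIL
(5) j = 10 is outside [6, 8]  FAIL
(6) j = 10 > 7, so we need f ≤ 5; but f = 7 > 5  FAIL
(7) max(10, 10) = 10  OK
(8) m - f = 6 - 7 = -1  OK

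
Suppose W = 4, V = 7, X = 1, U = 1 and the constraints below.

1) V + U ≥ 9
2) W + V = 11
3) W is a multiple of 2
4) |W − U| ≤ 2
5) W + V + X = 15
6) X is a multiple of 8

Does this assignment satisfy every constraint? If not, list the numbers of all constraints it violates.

Violated: 1, 4, 5, and 6.

1) V + U = 7 + 1 = 8; 8 < 9, bound 9 not met  fails
2) W + V = 4 + 7 = 11  holds
3) 4 / 2 = 2, so 2 divides 4  holds
4) |4 − 1| = 3; 3 > 2, exceeds bound 2  fails
5) W + V + X = 4 + 7 + 1 = 12, not 15  fails
6) 1 = 8×0 + 1, so 8 does not divide 1  fails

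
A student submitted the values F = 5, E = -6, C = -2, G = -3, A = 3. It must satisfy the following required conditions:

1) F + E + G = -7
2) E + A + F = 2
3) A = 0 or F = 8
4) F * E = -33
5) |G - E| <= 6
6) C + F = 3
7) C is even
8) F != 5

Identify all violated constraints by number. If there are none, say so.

1) F + E + G = 5 + (-6) + (-3) = -4, not -7 — violated.
2) E + A + F = -6 + 3 + 5 = 2 — OK.
3) A = 3 ≠ 0 and F = 5 ≠ 8; both disjuncts false — violated.
4) F * E = 5 * (-6) = -30, not -33 — violated.
5) |-3 - (-6)| = 3; 3 ≤ 6 — OK.
6) C + F = -2 + 5 = 3 — OK.
7) C = -2 is even — OK.
8) F = 5, but 5 is required to differ — violated.

Constraints 1, 3, 4, 8 are violated.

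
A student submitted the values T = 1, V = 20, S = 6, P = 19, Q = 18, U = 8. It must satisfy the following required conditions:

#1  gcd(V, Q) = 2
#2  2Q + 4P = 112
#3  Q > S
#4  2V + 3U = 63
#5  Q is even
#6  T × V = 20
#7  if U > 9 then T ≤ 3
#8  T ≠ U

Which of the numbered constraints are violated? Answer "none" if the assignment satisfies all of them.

#1 gcd(20, 18) = 2 — satisfied.
#2 2Q + 4P = 2(18) + 4(19) = 112 — satisfied.
#3 Q = 18, S = 6; 18 > 6 — satisfied.
#4 2V + 3U = 2(20) + 3(8) = 64, not 63 — violated.
#5 Q = 18 is even — satisfied.
#6 T × V = 1 × 20 = 20 — satisfied.
#7 U = 8, not > 9; antecedent false, conditional vacuously true — satisfied.
#8 T = 1, U = 8; distinct — satisfied.

The assignment fails constraint 4.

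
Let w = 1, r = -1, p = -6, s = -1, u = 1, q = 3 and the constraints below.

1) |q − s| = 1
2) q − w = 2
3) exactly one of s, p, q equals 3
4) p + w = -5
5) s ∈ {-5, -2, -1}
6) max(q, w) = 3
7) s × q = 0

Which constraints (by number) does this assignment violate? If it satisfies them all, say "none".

1) |3 − (-1)| = 4, not 1 — violated.
2) q − w = 3 − 1 = 2 — satisfied.
3) s=-1, p=-6, q=3; 1 of them equals 3 — satisfied.
4) p + w = -6 + 1 = -5 — satisfied.
5) s = -1 is in {-5, -2, -1} — satisfied.
6) max(3, 1) = 3 — satisfied.
7) s × q = -1 × 3 = -3, not 0 — violated.

Violated: 1 and 7.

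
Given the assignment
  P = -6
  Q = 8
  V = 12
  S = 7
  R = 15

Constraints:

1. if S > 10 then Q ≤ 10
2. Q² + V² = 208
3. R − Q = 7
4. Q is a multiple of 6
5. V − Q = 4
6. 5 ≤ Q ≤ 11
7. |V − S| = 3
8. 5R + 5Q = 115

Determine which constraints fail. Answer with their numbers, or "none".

1. S = 7, not > 10; antecedent false, conditional vacuously true — holds.
2. Q² + V² = 8² + 12² = 64 + 144 = 208 — holds.
3. R − Q = 15 − 8 = 7 — holds.
4. 8 = 6×1 + 2, so 6 does not divide 8 — fails.
5. V − Q = 12 − 8 = 4 — holds.
6. Q = 8 lies in [5, 11] — holds.
7. |12 − 7| = 5, not 3 — fails.
8. 5R + 5Q = 5(15) + 5(8) = 115 — holds.

Violated: 4, 7.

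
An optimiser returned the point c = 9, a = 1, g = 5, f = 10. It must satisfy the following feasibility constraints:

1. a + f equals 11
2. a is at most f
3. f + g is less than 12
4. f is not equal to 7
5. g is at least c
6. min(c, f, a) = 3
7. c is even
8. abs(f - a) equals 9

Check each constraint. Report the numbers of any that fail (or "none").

No — constraints 3, 5, 6, 7 are not satisfied.

1. a + f = 1 + 10 = 11  true
2. a = 1, f = 10; 1 ≤ 10  true
3. f + g = 10 + 5 = 15; 15 ≥ 12, bound 12 not met  false
4. f = 10, and 10 ≠ 7  true
5. g = 5, c = 9; 5 < 9 (want ≥)  false
6. min(9, 10, 1) = 1, not 3  false
7. c = 9 is odd  false
8. abs(10 - 1) = 9  true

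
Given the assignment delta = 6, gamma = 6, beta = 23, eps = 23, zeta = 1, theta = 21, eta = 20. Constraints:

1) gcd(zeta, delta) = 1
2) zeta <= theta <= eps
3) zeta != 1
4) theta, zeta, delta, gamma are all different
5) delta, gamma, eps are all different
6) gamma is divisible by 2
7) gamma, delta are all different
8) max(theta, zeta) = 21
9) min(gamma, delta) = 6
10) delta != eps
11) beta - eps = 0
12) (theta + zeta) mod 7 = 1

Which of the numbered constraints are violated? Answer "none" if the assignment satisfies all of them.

Violated: 3, 4, 5, and 7.

1) gcd(1, 6) = 1  holds
2) values 1 <= 21 <= 23  holds
3) zeta = 1, but 1 is required to differ  fails
4) delta = gamma = 6, not all different  fails
5) delta = gamma = 6, not all different  fails
6) 6 / 2 = 3, so 2 divides 6  holds
7) gamma = delta = 6, not all different  fails
8) max(21, 1) = 21  holds
9) min(6, 6) = 6  holds
10) delta = 6, eps = 23; distinct  holds
11) beta - eps = 23 - 23 = 0  holds
12) theta + zeta = 22; 22 mod 7 = 1  holds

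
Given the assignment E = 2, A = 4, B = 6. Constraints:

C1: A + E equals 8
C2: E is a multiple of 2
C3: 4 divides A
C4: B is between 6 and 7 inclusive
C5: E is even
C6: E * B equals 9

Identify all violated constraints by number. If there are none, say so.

C1: A + E = 4 + 2 = 6, not 8 — does not hold.
C2: 2 / 2 = 1, so 2 divides 2 — holds.
C3: 4 / 4 = 1, so 4 divides 4 — holds.
C4: B = 6 lies in [6, 7] — holds.
C5: E = 2 is even — holds.
C6: E * B = 2 * 6 = 12, not 9 — does not hold.

Violated: 1 and 6.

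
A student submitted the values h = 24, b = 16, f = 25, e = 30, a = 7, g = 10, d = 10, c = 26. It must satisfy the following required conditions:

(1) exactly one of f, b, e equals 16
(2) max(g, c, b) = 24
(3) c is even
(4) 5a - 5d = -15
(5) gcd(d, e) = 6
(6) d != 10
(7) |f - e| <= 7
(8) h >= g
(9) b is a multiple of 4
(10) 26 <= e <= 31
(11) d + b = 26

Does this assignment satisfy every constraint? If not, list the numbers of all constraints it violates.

(1) f=25, b=16, e=30; 1 of them equals 16  yes
(2) max(10, 26, 16) = 26, not 24  no
(3) c = 26 is even  yes
(4) 5a - 5d = 5(7) - 5(10) = -15  yes
(5) gcd(10, 30) = 10, not 6  no
(6) d = 10, but 10 is required to differ  no
(7) |25 - 30| = 5; 5 ≤ 7  yes
(8) h = 24, g = 10; 24 ≥ 10  yes
(9) 16 / 4 = 4, so 4 divides 16  yes
(10) e = 30 lies in [26, 31]  yes
(11) d + b = 10 + 16 = 26  yes

Constraints 2, 5, and 6 do not hold.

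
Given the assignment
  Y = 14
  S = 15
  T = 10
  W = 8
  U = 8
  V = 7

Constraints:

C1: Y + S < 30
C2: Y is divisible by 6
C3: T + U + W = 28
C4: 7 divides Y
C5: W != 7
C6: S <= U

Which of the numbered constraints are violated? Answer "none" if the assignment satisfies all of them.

C1: Y + S = 14 + 15 = 29; 29 < 30 — holds.
C2: 14 = 6*2 + 2, so 6 does not divide 14 — does not hold.
C3: T + U + W = 10 + 8 + 8 = 26, not 28 — does not hold.
C4: 14 / 7 = 2, so 7 divides 14 — holds.
C5: W = 8, and 8 ≠ 7 — holds.
C6: S = 15, U = 8; 15 > 8 (want ≤) — does not hold.

The assignment fails constraints 2, 3, and 6.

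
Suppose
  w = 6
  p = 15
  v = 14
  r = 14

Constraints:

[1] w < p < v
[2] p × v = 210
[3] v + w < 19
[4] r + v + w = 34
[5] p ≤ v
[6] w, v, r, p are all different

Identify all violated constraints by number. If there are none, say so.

[1] values 6, 15, 14; p = 15 is not < v = 14 — violated.
[2] p × v = 15 × 14 = 210 — OK.
[3] v + w = 14 + 6 = 20; 20 ≥ 19, bound 19 not met — violated.
[4] r + v + w = 14 + 14 + 6 = 34 — OK.
[5] p = 15, v = 14; 15 > 14 (want ≤) — violated.
[6] v = r = 14, not all different — violated.

Constraints 1, 3, 5, and 6 are violated.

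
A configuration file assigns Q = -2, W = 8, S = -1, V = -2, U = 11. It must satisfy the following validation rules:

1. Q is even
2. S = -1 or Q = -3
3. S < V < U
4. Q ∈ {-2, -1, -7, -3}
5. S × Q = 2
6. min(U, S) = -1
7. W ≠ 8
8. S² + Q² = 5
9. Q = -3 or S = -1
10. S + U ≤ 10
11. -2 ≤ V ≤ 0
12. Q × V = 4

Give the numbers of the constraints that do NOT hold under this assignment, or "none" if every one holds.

1. Q = -2 is even — holds.
2. S = -1 = -1 (first disjunct) — holds.
3. values -1, -2, 11; S = -1 is not < V = -2 — does not hold.
4. Q = -2 is in {-2, -1, -7, -3} — holds.
5. S × Q = -1 × (-2) = 2 — holds.
6. min(11, -1) = -1 — holds.
7. W = 8, but 8 is required to differ — does not hold.
8. S² + Q² = (-1)² + (-2)² = 1 + 4 = 5 — holds.
9. Q = -2 ≠ -3, but S = -1 = -1 (second disjunct) — holds.
10. S + U = -1 + 11 = 10; 10 ≤ 10 — holds.
11. V = -2 lies in [-2, 0] — holds.
12. Q × V = -2 × (-2) = 4 — holds.

The assignment fails constraints 3, 7.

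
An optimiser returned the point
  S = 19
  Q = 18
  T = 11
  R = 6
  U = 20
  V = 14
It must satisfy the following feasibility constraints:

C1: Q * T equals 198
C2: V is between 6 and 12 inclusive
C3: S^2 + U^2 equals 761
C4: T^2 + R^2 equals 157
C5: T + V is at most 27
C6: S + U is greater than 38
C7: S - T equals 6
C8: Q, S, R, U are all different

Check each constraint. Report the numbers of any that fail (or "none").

Constraints 2 and 7 do not hold.

C1: Q * T = 18 * 11 = 198 — satisfied.
C2: V = 14 is outside [6, 12] — violated.
C3: S^2 + U^2 = 19^2 + 20^2 = 361 + 400 = 761 — satisfied.
C4: T^2 + R^2 = 11^2 + 6^2 = 121 + 36 = 157 — satisfied.
C5: T + V = 11 + 14 = 25; 25 ≤ 27 — satisfied.
C6: S + U = 19 + 20 = 39; 39 > 38 — satisfied.
C7: S - T = 19 - 11 = 8, not 6 — violated.
C8: values 18, 19, 6, 20 are pairwise distinct — satisfied.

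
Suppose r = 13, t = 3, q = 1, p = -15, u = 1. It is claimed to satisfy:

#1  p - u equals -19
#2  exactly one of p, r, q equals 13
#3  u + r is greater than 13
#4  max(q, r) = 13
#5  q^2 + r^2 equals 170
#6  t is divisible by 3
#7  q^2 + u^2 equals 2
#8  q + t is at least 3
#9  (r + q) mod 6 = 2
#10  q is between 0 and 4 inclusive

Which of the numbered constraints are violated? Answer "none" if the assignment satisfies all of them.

Violated: 1.

#1 p - u = -15 - 1 = -16, not -19 — violated.
#2 p=-15, r=13, q=1; 1 of them equals 13 — satisfied.
#3 u + r = 1 + 13 = 14; 14 > 13 — satisfied.
#4 max(1, 13) = 13 — satisfied.
#5 q^2 + r^2 = 1^2 + 13^2 = 1 + 169 = 170 — satisfied.
#6 3 / 3 = 1, so 3 divides 3 — satisfied.
#7 q^2 + u^2 = 1^2 + 1^2 = 1 + 1 = 2 — satisfied.
#8 q + t = 1 + 3 = 4; 4 ≥ 3 — satisfied.
#9 r + q = 14; 14 mod 6 = 2 — satisfied.
#10 q = 1 lies in [0, 4] — satisfied.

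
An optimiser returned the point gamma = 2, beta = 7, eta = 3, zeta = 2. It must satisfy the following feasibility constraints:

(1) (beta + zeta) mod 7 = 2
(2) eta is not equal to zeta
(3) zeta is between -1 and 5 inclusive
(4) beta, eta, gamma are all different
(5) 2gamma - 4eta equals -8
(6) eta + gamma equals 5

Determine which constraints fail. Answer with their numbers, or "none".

(1) beta + zeta = 9; 9 mod 7 = 2  yes
(2) eta = 3, zeta = 2; distinct  yes
(3) zeta = 2 lies in [-1, 5]  yes
(4) values 7, 3, 2 are pairwise distinct  yes
(5) 2gamma - 4eta = 2(2) - 4(3) = -8  yes
(6) eta + gamma = 3 + 2 = 5  yes

All constraints are satisfied.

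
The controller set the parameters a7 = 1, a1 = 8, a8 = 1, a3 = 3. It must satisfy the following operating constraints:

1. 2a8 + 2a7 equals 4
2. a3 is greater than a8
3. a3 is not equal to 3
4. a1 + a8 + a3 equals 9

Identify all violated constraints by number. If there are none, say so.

1. 2a8 + 2a7 = 2(1) + 2(1) = 4 — holds.
2. a3 = 3, a8 = 1; 3 > 1 — holds.
3. a3 = 3, but 3 is required to differ — fails.
4. a1 + a8 + a3 = 8 + 1 + 3 = 12, not 9 — fails.

Constraints 3 and 4 are violated.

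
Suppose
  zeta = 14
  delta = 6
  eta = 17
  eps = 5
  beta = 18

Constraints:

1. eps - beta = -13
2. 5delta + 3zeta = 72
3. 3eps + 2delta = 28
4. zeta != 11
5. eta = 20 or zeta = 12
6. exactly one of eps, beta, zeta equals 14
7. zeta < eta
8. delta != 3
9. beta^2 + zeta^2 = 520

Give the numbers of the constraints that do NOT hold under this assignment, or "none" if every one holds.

1. eps - beta = 5 - 18 = -13 — OK.
2. 5delta + 3zeta = 5(6) + 3(14) = 72 — OK.
3. 3eps + 2delta = 3(5) + 2(6) = 27, not 28 — violated.
4. zeta = 14, and 14 ≠ 11 — OK.
5. eta = 17 ≠ 20 and zeta = 14 ≠ 12; both disjuncts false — violated.
6. eps=5, beta=18, zeta=14; 1 of them equals 14 — OK.
7. zeta = 14, eta = 17; 14 < 17 — OK.
8. delta = 6, and 6 ≠ 3 — OK.
9. beta^2 + zeta^2 = 18^2 + 14^2 = 324 + 196 = 520 — OK.

No — constraints 3 and 5 are not satisfied.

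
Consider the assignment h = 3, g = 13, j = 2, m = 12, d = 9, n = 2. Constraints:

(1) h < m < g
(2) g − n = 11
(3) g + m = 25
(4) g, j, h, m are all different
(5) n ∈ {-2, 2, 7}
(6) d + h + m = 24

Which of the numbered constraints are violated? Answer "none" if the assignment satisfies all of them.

(1) values 3 < 12 < 13 — holds.
(2) g − n = 13 − 2 = 11 — holds.
(3) g + m = 13 + 12 = 25 — holds.
(4) values 13, 2, 3, 12 are pairwise distinct — holds.
(5) n = 2 is in {-2, 2, 7} — holds.
(6) d + h + m = 9 + 3 + 12 = 24 — holds.

All constraints are satisfied.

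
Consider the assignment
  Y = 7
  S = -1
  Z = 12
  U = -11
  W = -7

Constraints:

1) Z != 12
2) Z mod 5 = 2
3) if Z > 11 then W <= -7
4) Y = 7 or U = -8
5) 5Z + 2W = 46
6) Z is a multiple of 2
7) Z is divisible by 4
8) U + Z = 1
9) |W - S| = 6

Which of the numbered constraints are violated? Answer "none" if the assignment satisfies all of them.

1) Z = 12, but 12 is required to differ — fails.
2) 12 mod 5 = 2 — holds.
3) Z = 12 > 11, so we need W ≤ -7; W = -7 ≤ -7 — holds.
4) Y = 7 = 7 (first disjunct) — holds.
5) 5Z + 2W = 5(12) + 2(-7) = 46 — holds.
6) 12 / 2 = 6, so 2 divides 12 — holds.
7) 12 / 4 = 3, so 4 divides 12 — holds.
8) U + Z = -11 + 12 = 1 — holds.
9) |-7 - (-1)| = 6 — holds.

The assignment fails constraint 1.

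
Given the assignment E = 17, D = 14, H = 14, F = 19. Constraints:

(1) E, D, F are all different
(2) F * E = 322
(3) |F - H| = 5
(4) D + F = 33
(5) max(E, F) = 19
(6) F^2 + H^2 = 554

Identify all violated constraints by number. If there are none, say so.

(1) values 17, 14, 19 are pairwise distinct — satisfied.
(2) F * E = 19 * 17 = 323, not 322 — violated.
(3) |19 - 14| = 5 — satisfied.
(4) D + F = 14 + 19 = 33 — satisfied.
(5) max(17, 19) = 19 — satisfied.
(6) F^2 + H^2 = 19^2 + 14^2 = 361 + 196 = 557, not 554 — violated.

No — constraints 2 and 6 are not satisfied.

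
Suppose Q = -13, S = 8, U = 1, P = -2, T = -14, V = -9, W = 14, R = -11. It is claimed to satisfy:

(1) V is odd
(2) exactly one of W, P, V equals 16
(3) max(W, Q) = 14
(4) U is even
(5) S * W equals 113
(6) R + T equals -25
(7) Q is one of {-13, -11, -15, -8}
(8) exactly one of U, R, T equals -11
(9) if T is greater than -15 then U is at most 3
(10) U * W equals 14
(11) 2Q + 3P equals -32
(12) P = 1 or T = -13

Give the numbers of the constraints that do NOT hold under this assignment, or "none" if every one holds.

(1) V = -9 is odd  ✓
(2) W=14, P=-2, V=-9; 0 of them equal 16, not exactly one  ✗
(3) max(14, -13) = 14  ✓
(4) U = 1 is odd  ✗
(5) S * W = 8 * 14 = 112, not 113  ✗
(6) R + T = -11 + (-14) = -25  ✓
(7) Q = -13 is in {-13, -11, -15, -8}  ✓
(8) U=1, R=-11, T=-14; 1 of them equals -11  ✓
(9) T = -14 > -15, so we need U ≤ 3; U = 1 ≤ 3  ✓
(10) U * W = 1 * 14 = 14  ✓
(11) 2Q + 3P = 2(-13) + 3(-2) = -32  ✓
(12) P = -2 ≠ 1 and T = -14 ≠ -13; both disjuncts false  ✗

Constraints 2, 4, 5, and 12 are violated.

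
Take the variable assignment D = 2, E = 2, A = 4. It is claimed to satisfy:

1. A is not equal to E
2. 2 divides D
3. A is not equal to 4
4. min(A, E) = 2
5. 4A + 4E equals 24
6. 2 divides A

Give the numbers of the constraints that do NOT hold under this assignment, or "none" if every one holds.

Violated: 3.

1. A = 4, E = 2; distinct  ✔
2. 2 / 2 = 1, so 2 divides 2  ✔
3. A = 4, but 4 is required to differ  ✘
4. min(4, 2) = 2  ✔
5. 4A + 4E = 4(4) + 4(2) = 24  ✔
6. 4 / 2 = 2, so 2 divides 4  ✔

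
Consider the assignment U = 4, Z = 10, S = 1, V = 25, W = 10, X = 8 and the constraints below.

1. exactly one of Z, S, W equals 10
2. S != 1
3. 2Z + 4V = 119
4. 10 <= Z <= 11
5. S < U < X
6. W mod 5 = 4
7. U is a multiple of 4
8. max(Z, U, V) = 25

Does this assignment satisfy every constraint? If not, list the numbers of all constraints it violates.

Violated: 1, 2, 3, 6.

1. Z=10, S=1, W=10; 2 of them equal 10, not exactly one — does not hold.
2. S = 1, but 1 is required to differ — does not hold.
3. 2Z + 4V = 2(10) + 4(25) = 120, not 119 — does not hold.
4. Z = 10 lies in [10, 11] — holds.
5. values 1 < 4 < 8 — holds.
6. 10 mod 5 = 0, not 4 — does not hold.
7. 4 / 4 = 1, so 4 divides 4 — holds.
8. max(10, 4, 25) = 25 — holds.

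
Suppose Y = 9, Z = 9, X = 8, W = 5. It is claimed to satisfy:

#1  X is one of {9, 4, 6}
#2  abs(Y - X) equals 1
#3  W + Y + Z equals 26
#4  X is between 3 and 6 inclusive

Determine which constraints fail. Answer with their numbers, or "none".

The assignment fails constraints 1, 3, and 4.

#1 X = 8 is not in {9, 4, 6}  false
#2 abs(9 - 8) = 1  true
#3 W + Y + Z = 5 + 9 + 9 = 23, not 26  false
#4 X = 8 is outside [3, 6]  false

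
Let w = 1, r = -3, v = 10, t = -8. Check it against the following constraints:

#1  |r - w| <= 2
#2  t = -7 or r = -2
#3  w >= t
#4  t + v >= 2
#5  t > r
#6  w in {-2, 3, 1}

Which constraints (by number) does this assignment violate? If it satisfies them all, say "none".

Violated: 1, 2, 5.

#1 |-3 - 1| = 4; 4 > 2, exceeds bound 2  no
#2 t = -8 ≠ -7 and r = -3 ≠ -2; both disjuncts false  no
#3 w = 1, t = -8; 1 ≥ -8  yes
#4 t + v = -8 + 10 = 2; 2 ≥ 2  yes
#5 t = -8, r = -3; -8 ≤ -3 (want >)  no
#6 w = 1 is in {-2, 3, 1}  yes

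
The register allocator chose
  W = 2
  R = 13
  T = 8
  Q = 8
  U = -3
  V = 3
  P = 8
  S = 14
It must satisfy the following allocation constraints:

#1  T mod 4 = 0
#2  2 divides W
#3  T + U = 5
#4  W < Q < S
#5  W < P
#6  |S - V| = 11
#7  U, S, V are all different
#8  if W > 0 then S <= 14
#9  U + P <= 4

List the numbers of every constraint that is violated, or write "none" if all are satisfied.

Violated: 9.

#1 8 mod 4 = 0  ✓
#2 2 / 2 = 1, so 2 divides 2  ✓
#3 T + U = 8 + (-3) = 5  ✓
#4 values 2 < 8 < 14  ✓
#5 W = 2, P = 8; 2 < 8  ✓
#6 |14 - 3| = 11  ✓
#7 values -3, 14, 3 are pairwise distinct  ✓
#8 W = 2 > 0, so we need S ≤ 14; S = 14 ≤ 14  ✓
#9 U + P = -3 + 8 = 5; 5 > 4, bound 4 not met  ✗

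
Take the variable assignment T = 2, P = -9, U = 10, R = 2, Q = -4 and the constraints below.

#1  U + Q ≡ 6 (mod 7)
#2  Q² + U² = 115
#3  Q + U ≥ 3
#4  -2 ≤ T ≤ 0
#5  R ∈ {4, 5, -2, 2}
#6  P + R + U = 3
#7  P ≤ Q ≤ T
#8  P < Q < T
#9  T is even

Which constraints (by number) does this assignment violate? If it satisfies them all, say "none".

Constraints 2 and 4 are violated.

#1 U + Q = 6; 6 mod 7 = 6 — OK.
#2 Q² + U² = (-4)² + 10² = 16 + 100 = 116, not 115 — violated.
#3 Q + U = -4 + 10 = 6; 6 ≥ 3 — OK.
#4 T = 2 is outside [-2, 0] — violated.
#5 R = 2 is in {4, 5, -2, 2} — OK.
#6 P + R + U = -9 + 2 + 10 = 3 — OK.
#7 values -9 ≤ -4 ≤ 2 — OK.
#8 values -9 < -4 < 2 — OK.
#9 T = 2 is even — OK.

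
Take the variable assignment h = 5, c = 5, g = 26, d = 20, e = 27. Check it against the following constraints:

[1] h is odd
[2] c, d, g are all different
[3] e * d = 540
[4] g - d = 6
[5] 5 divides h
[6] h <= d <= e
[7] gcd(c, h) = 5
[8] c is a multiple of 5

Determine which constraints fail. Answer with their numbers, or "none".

All constraints are satisfied.

[1] h = 5 is odd — satisfied.
[2] values 5, 20, 26 are pairwise distinct — satisfied.
[3] e * d = 27 * 20 = 540 — satisfied.
[4] g - d = 26 - 20 = 6 — satisfied.
[5] 5 / 5 = 1, so 5 divides 5 — satisfied.
[6] values 5 <= 20 <= 27 — satisfied.
[7] gcd(5, 5) = 5 — satisfied.
[8] 5 / 5 = 1, so 5 divides 5 — satisfied.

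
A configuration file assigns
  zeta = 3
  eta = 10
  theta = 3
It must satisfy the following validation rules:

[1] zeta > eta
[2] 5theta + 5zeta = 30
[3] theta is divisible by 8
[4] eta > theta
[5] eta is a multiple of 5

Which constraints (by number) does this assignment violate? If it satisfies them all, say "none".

[1] zeta = 3, eta = 10; 3 ≤ 10 (want >) — violated.
[2] 5theta + 5zeta = 5(3) + 5(3) = 30 — OK.
[3] 3 = 8*0 + 3, so 8 does not divide 3 — violated.
[4] eta = 10, theta = 3; 10 > 3 — OK.
[5] 10 / 5 = 2, so 5 divides 10 — OK.

Constraints 1, 3 are violated.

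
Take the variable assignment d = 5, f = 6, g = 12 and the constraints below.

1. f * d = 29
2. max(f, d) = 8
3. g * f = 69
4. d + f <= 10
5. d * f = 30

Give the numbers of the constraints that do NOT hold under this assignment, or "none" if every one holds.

Constraints 1, 2, 3, and 4 do not hold.

1. f * d = 6 * 5 = 30, not 29 — fails.
2. max(6, 5) = 6, not 8 — fails.
3. g * f = 12 * 6 = 72, not 69 — fails.
4. d + f = 5 + 6 = 11; 11 > 10, bound 10 not met — fails.
5. d * f = 5 * 6 = 30 — holds.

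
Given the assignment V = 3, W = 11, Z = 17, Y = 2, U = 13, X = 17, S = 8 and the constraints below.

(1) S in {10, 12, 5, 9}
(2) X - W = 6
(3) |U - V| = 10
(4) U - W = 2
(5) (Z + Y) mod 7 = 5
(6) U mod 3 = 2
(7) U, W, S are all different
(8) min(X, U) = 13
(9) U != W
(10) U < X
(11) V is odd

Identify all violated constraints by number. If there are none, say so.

(1) S = 8 is not in {10, 12, 5, 9} — fails.
(2) X - W = 17 - 11 = 6 — holds.
(3) |13 - 3| = 10 — holds.
(4) U - W = 13 - 11 = 2 — holds.
(5) Z + Y = 19; 19 mod 7 = 5 — holds.
(6) 13 mod 3 = 1, not 2 — fails.
(7) values 13, 11, 8 are pairwise distinct — holds.
(8) min(17, 13) = 13 — holds.
(9) U = 13, W = 11; distinct — holds.
(10) U = 13, X = 17; 13 < 17 — holds.
(11) V = 3 is odd — holds.

Constraints 1, 6 do not hold.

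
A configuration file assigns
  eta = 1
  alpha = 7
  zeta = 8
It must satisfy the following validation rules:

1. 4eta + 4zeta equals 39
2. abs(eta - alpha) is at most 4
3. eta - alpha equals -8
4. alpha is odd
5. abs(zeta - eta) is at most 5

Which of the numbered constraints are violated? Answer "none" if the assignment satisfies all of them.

Violated: 1, 2, 3, 5.

1. 4eta + 4zeta = 4(1) + 4(8) = 36, not 39 — fails.
2. abs(1 - 7) = 6; 6 > 4, exceeds bound 4 — fails.
3. eta - alpha = 1 - 7 = -6, not -8 — fails.
4. alpha = 7 is odd — holds.
5. abs(8 - 1) = 7; 7 > 5, exceeds bound 5 — fails.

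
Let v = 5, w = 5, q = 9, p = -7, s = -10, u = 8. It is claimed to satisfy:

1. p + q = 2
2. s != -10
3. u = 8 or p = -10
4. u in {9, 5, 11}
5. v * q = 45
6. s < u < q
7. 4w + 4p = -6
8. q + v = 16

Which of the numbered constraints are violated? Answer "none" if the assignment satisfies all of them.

Constraints 2, 4, 7, and 8 do not hold.

1. p + q = -7 + 9 = 2 — OK.
2. s = -10, but -10 is required to differ — violated.
3. u = 8 = 8 (first disjunct) — OK.
4. u = 8 is not in {9, 5, 11} — violated.
5. v * q = 5 * 9 = 45 — OK.
6. values -10 < 8 < 9 — OK.
7. 4w + 4p = 4(5) + 4(-7) = -8, not -6 — violated.
8. q + v = 9 + 5 = 14, not 16 — violated.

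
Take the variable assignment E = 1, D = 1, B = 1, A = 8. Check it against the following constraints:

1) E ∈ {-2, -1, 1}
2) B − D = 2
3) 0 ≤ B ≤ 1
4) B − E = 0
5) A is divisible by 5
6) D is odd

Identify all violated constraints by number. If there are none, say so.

1) E = 1 is in {-2, -1, 1} — holds.
2) B − D = 1 − 1 = 0, not 2 — fails.
3) B = 1 lies in [0, 1] — holds.
4) B − E = 1 − 1 = 0 — holds.
5) 8 = 5×1 + 3, so 5 does not divide 8 — fails.
6) D = 1 is odd — holds.

Constraints 2 and 5 are violated.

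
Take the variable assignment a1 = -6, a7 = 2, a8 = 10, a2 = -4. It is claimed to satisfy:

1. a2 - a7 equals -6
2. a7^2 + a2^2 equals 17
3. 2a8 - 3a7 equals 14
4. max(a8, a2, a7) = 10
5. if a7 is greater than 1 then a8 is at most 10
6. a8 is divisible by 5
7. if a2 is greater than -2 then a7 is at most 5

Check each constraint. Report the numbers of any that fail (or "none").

No — constraint 2 is not satisfied.

1. a2 - a7 = -4 - 2 = -6 — satisfied.
2. a7^2 + a2^2 = 2^2 + (-4)^2 = 4 + 16 = 20, not 17 — violated.
3. 2a8 - 3a7 = 2(10) - 3(2) = 14 — satisfied.
4. max(10, -4, 2) = 10 — satisfied.
5. a7 = 2 > 1, so we need a8 ≤ 10; a8 = 10 ≤ 10 — satisfied.
6. 10 / 5 = 2, so 5 divides 10 — satisfied.
7. a2 = -4, not > -2; antecedent false, conditional vacuously true — satisfied.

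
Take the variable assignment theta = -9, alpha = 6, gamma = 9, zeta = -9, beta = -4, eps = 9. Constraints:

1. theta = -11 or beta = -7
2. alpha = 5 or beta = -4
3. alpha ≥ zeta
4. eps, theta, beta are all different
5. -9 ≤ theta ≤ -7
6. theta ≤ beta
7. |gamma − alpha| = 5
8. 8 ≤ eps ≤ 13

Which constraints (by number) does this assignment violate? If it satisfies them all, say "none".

The assignment fails constraints 1, 7.

1. theta = -9 ≠ -11 and beta = -4 ≠ -7; both disjuncts false  ✗
2. alpha = 6 ≠ 5, but beta = -4 = -4 (second disjunct)  ✓
3. alpha = 6, zeta = -9; 6 ≥ -9  ✓
4. values 9, -9, -4 are pairwise distinct  ✓
5. theta = -9 lies in [-9, -7]  ✓
6. theta = -9, beta = -4; -9 ≤ -4  ✓
7. |9 − 6| = 3, not 5  ✗
8. eps = 9 lies in [8, 13]  ✓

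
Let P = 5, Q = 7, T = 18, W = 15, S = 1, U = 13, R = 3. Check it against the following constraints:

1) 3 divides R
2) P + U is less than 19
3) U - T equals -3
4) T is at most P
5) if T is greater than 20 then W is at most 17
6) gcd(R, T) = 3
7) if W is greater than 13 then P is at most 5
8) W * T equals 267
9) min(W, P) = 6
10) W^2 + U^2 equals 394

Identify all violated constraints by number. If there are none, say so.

1) 3 / 3 = 1, so 3 divides 3 — OK.
2) P + U = 5 + 13 = 18; 18 < 19 — OK.
3) U - T = 13 - 18 = -5, not -3 — violated.
4) T = 18, P = 5; 18 > 5 (want ≤) — violated.
5) T = 18, not > 20; antecedent false, conditional vacuously true — OK.
6) gcd(3, 18) = 3 — OK.
7) W = 15 > 13, so we need P ≤ 5; P = 5 ≤ 5 — OK.
8) W * T = 15 * 18 = 270, not 267 — violated.
9) min(15, 5) = 5, not 6 — violated.
10) W^2 + U^2 = 15^2 + 13^2 = 225 + 169 = 394 — OK.

Constraints 3, 4, 8, 9 do not hold.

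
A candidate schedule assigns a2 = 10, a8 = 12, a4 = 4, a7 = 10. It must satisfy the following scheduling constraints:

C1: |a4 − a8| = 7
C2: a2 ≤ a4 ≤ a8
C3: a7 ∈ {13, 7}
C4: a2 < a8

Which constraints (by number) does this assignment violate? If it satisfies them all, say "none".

C1: |4 − 12| = 8, not 7 — violated.
C2: values 10, 4, 12; a2 = 10 is not ≤ a4 = 4 — violated.
C3: a7 = 10 is not in {13, 7} — violated.
C4: a2 = 10, a8 = 12; 10 < 12 — OK.

Violated: 1, 2, and 3.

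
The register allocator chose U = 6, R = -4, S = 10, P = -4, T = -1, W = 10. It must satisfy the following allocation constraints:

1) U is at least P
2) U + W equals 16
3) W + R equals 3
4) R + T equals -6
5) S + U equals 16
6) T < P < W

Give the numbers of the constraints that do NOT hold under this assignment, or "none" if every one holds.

Violated: 3, 4, and 6.

1) U = 6, P = -4; 6 ≥ -4 — holds.
2) U + W = 6 + 10 = 16 — holds.
3) W + R = 10 + (-4) = 6, not 3 — does not hold.
4) R + T = -4 + (-1) = -5, not -6 — does not hold.
5) S + U = 10 + 6 = 16 — holds.
6) values -1, -4, 10; T = -1 is not < P = -4 — does not hold.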